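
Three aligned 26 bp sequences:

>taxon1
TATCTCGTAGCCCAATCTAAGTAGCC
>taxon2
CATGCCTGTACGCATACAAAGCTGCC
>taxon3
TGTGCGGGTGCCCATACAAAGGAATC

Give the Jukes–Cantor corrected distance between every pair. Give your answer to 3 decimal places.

taxon1–taxon2: 13/26 sites differ → p = 0.5, d = −0.75 ln(1 − 0.666667) = 0.823960 ≈ 0.824.
taxon1–taxon3: 12/26 sites differ → p ≈ 0.461538, d = −0.75 ln(1 − 0.615384) = 0.716632 ≈ 0.717.
taxon2–taxon3: 10/26 sites differ → p ≈ 0.384615, d = −0.75 ln(1 − 0.51282) = 0.539341 ≈ 0.539.

d(taxon1,taxon2) = 0.824, d(taxon1,taxon3) = 0.717, d(taxon2,taxon3) = 0.539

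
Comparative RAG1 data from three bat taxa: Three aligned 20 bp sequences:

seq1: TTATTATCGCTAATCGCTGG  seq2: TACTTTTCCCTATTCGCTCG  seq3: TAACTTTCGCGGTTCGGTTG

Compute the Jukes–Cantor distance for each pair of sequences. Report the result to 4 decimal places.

d(seq1,seq2) = 0.3831, d(seq1,seq3) = 0.5716, d(seq2,seq3) = 0.4715

seq1–seq2: 6/20 sites differ → p = 0.3, d = −0.75 ln(1 − 0.4) = 0.383119 ≈ 0.3831.
seq1–seq3: 8/20 sites differ → p = 0.4, d = −0.75 ln(1 − 0.533333) = 0.571605 ≈ 0.5716.
seq2–seq3: 7/20 sites differ → p = 0.35, d = −0.75 ln(1 − 0.466667) = 0.471457 ≈ 0.4715.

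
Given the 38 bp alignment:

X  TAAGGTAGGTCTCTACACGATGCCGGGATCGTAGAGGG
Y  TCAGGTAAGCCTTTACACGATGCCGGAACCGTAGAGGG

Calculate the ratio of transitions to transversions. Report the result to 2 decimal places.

Transitions are A↔G and C↔T; transversions are all other mismatches.
Transitions: 5. Transversions: 1.
R = 5/1 = 5.00.

5.00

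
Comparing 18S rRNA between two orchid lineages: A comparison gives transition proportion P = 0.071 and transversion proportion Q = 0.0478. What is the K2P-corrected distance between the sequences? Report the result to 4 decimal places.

Under the Kimura two-parameter model, d = −½ ln(1 − 2P − Q) − ¼ ln(1 − 2Q).
1 − 2P − Q = 0.8102, giving −½ ln(0.8102) = 0.105237.
1 − 2Q = 0.9044, giving −¼ ln(0.9044) = 0.025121.
d = 0.105237 + 0.025121 = 0.130358.

0.1304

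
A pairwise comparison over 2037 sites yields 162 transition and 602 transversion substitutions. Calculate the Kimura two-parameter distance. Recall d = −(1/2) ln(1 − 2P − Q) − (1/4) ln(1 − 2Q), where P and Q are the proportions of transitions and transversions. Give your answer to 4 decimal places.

0.5267

P = 162/2037 ≈ 0.079529 and Q = 602/2037 ≈ 0.295533.
Under the Kimura two-parameter model, d = −½ ln(1 − 2P − Q) − ¼ ln(1 − 2Q).
1 − 2P − Q = 0.545409, giving −½ ln(0.545409) = 0.303110.
1 − 2Q = 0.408934, giving −¼ ln(0.408934) = 0.223550.
d = 0.303110 + 0.223550 = 0.526660.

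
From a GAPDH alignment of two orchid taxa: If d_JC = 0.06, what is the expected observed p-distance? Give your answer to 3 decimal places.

0.058

p = (3/4)(1 − e^(−4d/3)) = 0.75 × (1 − e^(-0.08)) = 0.75 × (1 − 0.923116) = 0.057663.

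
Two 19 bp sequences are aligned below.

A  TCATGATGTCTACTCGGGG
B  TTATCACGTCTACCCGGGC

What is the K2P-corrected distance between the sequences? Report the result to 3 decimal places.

Of 19 sites, 3 differences are transitions and 2 are transversions, so P = 3/19 ≈ 0.157895 and Q = 2/19 ≈ 0.105263.
Under the Kimura two-parameter model, d = −½ ln(1 − 2P − Q) − ¼ ln(1 − 2Q).
1 − 2P − Q = 0.578947, giving −½ ln(0.578947) = 0.273272.
1 − 2Q = 0.789474, giving −¼ ln(0.789474) = 0.059097.
d = 0.273272 + 0.059097 = 0.332369.

0.332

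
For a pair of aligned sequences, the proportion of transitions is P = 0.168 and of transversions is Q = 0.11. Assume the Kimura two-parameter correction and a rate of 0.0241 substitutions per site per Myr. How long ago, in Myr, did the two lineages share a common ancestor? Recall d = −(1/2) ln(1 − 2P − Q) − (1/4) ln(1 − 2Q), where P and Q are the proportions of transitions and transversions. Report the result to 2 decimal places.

7.42

Under the Kimura two-parameter model, d = −½ ln(1 − 2P − Q) − ¼ ln(1 − 2Q).
1 − 2P − Q = 0.554, giving −½ ln(0.554) = 0.295295.
1 − 2Q = 0.78, giving −¼ ln(0.78) = 0.062115.
d = 0.295295 + 0.062115 = 0.357410.
Under a molecular clock d = 2μt, so t = d/(2μ) = 0.357410 / (2 × 0.0241) = 7.42 Myr.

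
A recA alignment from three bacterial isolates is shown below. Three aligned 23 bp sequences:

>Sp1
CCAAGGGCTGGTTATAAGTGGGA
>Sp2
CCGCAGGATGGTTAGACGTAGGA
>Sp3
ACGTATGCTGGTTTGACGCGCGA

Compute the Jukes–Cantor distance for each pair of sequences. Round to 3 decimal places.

d(Sp1,Sp2) = 0.390, d(Sp1,Sp3) = 0.650, d(Sp2,Sp3) = 0.467

Sp1–Sp2: 7/23 sites differ → p ≈ 0.304348, d = −0.75 ln(1 − 0.405797) = 0.390401 ≈ 0.390.
Sp1–Sp3: 10/23 sites differ → p ≈ 0.434783, d = −0.75 ln(1 − 0.579711) = 0.650110 ≈ 0.650.
Sp2–Sp3: 8/23 sites differ → p ≈ 0.347826, d = −0.75 ln(1 − 0.463768) = 0.467391 ≈ 0.467.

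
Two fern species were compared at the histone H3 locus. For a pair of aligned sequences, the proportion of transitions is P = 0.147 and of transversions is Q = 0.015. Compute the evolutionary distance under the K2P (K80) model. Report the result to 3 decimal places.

Under the Kimura two-parameter model, d = −½ ln(1 − 2P − Q) − ¼ ln(1 − 2Q).
1 − 2P − Q = 0.691, giving −½ ln(0.691) = 0.184808.
1 − 2Q = 0.97, giving −¼ ln(0.97) = 0.007615.
d = 0.184808 + 0.007615 = 0.192423.

0.192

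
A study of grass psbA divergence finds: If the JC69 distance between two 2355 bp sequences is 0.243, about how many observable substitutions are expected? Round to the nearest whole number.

489

Invert JC69: p = (3/4)(1 − e^(−4d/3)) = 0.75 × (1 − e^(-0.324)) = 0.75 × (1 − 0.723250) = 0.207563.
Expected differing sites = pL ≈ 0.207563 × 2355 = 488.810865 ≈ 489.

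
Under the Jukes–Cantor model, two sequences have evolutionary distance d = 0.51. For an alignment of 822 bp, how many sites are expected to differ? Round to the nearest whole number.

Invert JC69: p = (3/4)(1 − e^(−4d/3)) = 0.75 × (1 − e^(-0.68)) = 0.75 × (1 − 0.506617) = 0.370037.
Expected differing sites = pL ≈ 0.370037 × 822 = 304.170414 ≈ 304.

304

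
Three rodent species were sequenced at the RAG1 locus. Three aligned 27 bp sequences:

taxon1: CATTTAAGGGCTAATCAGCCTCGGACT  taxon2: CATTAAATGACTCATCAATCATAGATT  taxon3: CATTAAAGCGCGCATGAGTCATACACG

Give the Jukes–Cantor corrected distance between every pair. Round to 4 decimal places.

d(taxon1,taxon2) = 0.5107, d(taxon1,taxon3) = 0.5876, d(taxon2,taxon3) = 0.4408

taxon1–taxon2: 10/27 sites differ → p ≈ 0.37037, d = −0.75 ln(1 − 0.493827) = 0.510658 ≈ 0.5107.
taxon1–taxon3: 11/27 sites differ → p ≈ 0.407407, d = −0.75 ln(1 − 0.543209) = 0.587647 ≈ 0.5876.
taxon2–taxon3: 9/27 sites differ → p ≈ 0.333333, d = −0.75 ln(1 − 0.444444) = 0.440839 ≈ 0.4408.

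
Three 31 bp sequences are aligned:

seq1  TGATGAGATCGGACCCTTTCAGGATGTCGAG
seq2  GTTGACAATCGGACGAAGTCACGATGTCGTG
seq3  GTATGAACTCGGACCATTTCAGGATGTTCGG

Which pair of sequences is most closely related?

seq1–seq2: 13/31 differ, p = 0.419, d = 0.614.
seq1–seq3: 8/31 differ, p = 0.258, d = 0.316.
seq2–seq3: 12/31 differ, p = 0.387, d = 0.544.
The smallest distance is between seq1 and seq3.

seq1 and seq3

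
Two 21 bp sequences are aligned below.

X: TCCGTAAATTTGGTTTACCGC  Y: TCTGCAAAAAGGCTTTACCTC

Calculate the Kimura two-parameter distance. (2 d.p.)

0.44

Of 21 sites, 2 differences are transitions and 5 are transversions, so P = 2/21 ≈ 0.095238 and Q = 5/21 ≈ 0.238095.
Under the Kimura two-parameter model, d = −½ ln(1 − 2P − Q) − ¼ ln(1 − 2Q).
1 − 2P − Q = 0.571429, giving −½ ln(0.571429) = 0.279808.
1 − 2Q = 0.52381, giving −¼ ln(0.52381) = 0.161657.
d = 0.279808 + 0.161657 = 0.441465.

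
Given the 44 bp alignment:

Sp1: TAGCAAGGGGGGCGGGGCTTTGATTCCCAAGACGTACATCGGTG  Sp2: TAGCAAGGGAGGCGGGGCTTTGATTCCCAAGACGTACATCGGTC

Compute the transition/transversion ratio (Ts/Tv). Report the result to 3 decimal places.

1.000

Transitions are A↔G and C↔T; transversions are all other mismatches.
Transitions: 1. Transversions: 1.
R = 1/1 = 1.000.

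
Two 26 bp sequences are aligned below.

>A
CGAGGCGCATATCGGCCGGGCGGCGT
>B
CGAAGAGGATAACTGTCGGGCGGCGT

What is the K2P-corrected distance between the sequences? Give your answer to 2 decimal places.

0.28

Of 26 sites, 2 differences are transitions and 4 are transversions, so P = 2/26 ≈ 0.076923 and Q = 4/26 ≈ 0.153846.
Under the Kimura two-parameter model, d = −½ ln(1 − 2P − Q) − ¼ ln(1 − 2Q).
1 − 2P − Q = 0.692308, giving −½ ln(0.692308) = 0.183862.
1 − 2Q = 0.692308, giving −¼ ln(0.692308) = 0.091931.
d = 0.183862 + 0.091931 = 0.275793.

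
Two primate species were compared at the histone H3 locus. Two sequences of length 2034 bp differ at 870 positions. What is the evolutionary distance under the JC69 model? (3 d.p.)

p = 870/2034 ≈ 0.427729.
d = −(3/4) ln(1 − 4p/3) = −0.75 ln(1 − 0.570305) = −0.75 ln(0.429695)
  = −0.75 × (-0.844680) = 0.633510 substitutions/site.

0.634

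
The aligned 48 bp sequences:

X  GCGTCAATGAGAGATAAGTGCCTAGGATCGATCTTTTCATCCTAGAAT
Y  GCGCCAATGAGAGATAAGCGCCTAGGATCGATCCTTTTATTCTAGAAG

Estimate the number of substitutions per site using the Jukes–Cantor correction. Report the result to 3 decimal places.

The sequences differ at 6 of 48 sites (4, 19, 34, 38, 41, 48), so p = 6/48 = 0.125.
d = −(3/4) ln(1 − 4p/3) = −0.75 ln(1 − 0.166667) = −0.75 ln(0.833333)
  = −0.75 × (-0.182322) = 0.136742 substitutions/site.

0.137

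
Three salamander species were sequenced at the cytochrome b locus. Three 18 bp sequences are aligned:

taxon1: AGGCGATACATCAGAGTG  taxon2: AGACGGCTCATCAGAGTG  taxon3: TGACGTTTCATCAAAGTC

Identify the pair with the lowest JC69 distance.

taxon1–taxon2: 4/18 differ, p = 0.222, d = 0.264.
taxon1–taxon3: 6/18 differ, p = 0.333, d = 0.441.
taxon2–taxon3: 5/18 differ, p = 0.278, d = 0.347.
The smallest distance is between taxon1 and taxon2.

taxon1 and taxon2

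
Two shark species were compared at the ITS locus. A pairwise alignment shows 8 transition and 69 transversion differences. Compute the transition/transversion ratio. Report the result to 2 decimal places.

R = 8/69 = 0.115942… ≈ 0.12 (to 2 d.p.).

0.12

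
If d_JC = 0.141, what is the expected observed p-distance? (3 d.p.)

0.129

p = (3/4)(1 − e^(−4d/3)) = 0.75 × (1 − e^(-0.188)) = 0.75 × (1 − 0.828615) = 0.128539.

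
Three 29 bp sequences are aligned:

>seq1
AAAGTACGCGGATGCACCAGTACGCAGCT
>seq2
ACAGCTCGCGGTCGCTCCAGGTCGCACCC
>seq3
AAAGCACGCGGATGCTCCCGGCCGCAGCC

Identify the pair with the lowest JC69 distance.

seq1–seq2: 10/29 differ, p = 0.345, d = 0.462.
seq1–seq3: 6/29 differ, p = 0.207, d = 0.242.
seq2–seq3: 7/29 differ, p = 0.241, d = 0.291.
The smallest distance is between seq1 and seq3.

seq1 and seq3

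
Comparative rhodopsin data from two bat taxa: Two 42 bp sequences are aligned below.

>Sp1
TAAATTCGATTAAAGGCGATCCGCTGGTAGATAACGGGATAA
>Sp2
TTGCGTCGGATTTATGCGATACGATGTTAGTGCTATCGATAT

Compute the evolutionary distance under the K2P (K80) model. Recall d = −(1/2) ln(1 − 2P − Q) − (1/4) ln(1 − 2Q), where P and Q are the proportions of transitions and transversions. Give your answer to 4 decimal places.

0.8574

Of 42 sites, 2 differences are transitions and 18 are transversions, so P = 2/42 ≈ 0.047619 and Q = 18/42 ≈ 0.428571.
Under the Kimura two-parameter model, d = −½ ln(1 − 2P − Q) − ¼ ln(1 − 2Q).
1 − 2P − Q = 0.476191, giving −½ ln(0.476191) = 0.370968.
1 − 2Q = 0.142858, giving −¼ ln(0.142858) = 0.486476.
d = 0.370968 + 0.486476 = 0.857444.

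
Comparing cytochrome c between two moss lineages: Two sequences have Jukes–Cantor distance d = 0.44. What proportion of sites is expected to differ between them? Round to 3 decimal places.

0.333

p = (3/4)(1 − e^(−4d/3)) = 0.75 × (1 − e^(-0.586667)) = 0.75 × (1 − 0.556178) = 0.332867.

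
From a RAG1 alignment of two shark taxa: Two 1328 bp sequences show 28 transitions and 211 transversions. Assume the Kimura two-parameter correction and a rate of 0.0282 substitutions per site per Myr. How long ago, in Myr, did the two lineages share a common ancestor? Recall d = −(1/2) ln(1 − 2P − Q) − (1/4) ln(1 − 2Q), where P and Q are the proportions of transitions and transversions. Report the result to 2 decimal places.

3.68

P = 28/1328 ≈ 0.021084 and Q = 211/1328 ≈ 0.158886.
Under the Kimura two-parameter model, d = −½ ln(1 − 2P − Q) − ¼ ln(1 − 2Q).
1 − 2P − Q = 0.798946, giving −½ ln(0.798946) = 0.112231.
1 − 2Q = 0.682228, giving −¼ ln(0.682228) = 0.095598.
d = 0.112231 + 0.095598 = 0.207829.
Under a molecular clock d = 2μt, so t = d/(2μ) = 0.207829 / (2 × 0.0282) = 3.68 Myr.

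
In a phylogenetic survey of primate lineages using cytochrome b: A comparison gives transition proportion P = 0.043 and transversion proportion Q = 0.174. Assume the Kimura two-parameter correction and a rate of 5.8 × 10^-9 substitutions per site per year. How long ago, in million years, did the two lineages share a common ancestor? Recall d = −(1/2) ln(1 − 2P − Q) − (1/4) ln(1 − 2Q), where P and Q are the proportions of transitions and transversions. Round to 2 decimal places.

22.20

Under the Kimura two-parameter model, d = −½ ln(1 − 2P − Q) − ¼ ln(1 − 2Q).
1 − 2P − Q = 0.74, giving −½ ln(0.74) = 0.150553.
1 − 2Q = 0.652, giving −¼ ln(0.652) = 0.106928.
d = 0.150553 + 0.106928 = 0.257481.
Under a molecular clock d = 2μt, so t = d/(2μ) = 0.257481 / (2 × 5.8 × 10^-9) = 22.20 million years.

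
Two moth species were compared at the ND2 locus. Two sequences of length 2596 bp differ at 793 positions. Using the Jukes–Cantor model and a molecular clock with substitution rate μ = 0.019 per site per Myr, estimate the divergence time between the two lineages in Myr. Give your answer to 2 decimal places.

10.32

p = 793/2596 ≈ 0.30547.
d = −(3/4) ln(1 − 4p/3) = −0.75 ln(1 − 0.407293) = −0.75 ln(0.592707)
  = −0.75 × (-0.523055) = 0.392291 substitutions/site.
Under a molecular clock d = 2μt, so t = d/(2μ) = 0.392291 / (2 × 0.019) = 10.32 Myr.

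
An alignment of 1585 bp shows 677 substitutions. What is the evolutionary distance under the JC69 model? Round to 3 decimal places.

0.632

p = 677/1585 ≈ 0.427129.
d = −(3/4) ln(1 − 4p/3) = −0.75 ln(1 − 0.569505) = −0.75 ln(0.430495)
  = −0.75 × (-0.842820) = 0.632115 substitutions/site.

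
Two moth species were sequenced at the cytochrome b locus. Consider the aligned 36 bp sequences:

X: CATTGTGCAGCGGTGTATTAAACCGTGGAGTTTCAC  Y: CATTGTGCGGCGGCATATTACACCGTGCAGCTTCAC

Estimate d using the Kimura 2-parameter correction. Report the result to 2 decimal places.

Of 36 sites, 4 differences are transitions and 2 are transversions, so P = 4/36 ≈ 0.111111 and Q = 2/36 ≈ 0.055556.
Under the Kimura two-parameter model, d = −½ ln(1 − 2P − Q) − ¼ ln(1 − 2Q).
1 − 2P − Q = 0.722222, giving −½ ln(0.722222) = 0.162711.
1 − 2Q = 0.888888, giving −¼ ln(0.888888) = 0.029446.
d = 0.162711 + 0.029446 = 0.192157.

0.19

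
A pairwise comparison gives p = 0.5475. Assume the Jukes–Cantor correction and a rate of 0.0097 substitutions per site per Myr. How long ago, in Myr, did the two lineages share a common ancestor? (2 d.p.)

d = −(3/4) ln(1 − 4p/3) = −0.75 ln(1 − 0.73) = −0.75 ln(0.27)
  = −0.75 × (-1.309333) = 0.982000 substitutions/site.
Under a molecular clock d = 2μt, so t = d/(2μ) = 0.982000 / (2 × 0.0097) = 50.62 Myr.

50.62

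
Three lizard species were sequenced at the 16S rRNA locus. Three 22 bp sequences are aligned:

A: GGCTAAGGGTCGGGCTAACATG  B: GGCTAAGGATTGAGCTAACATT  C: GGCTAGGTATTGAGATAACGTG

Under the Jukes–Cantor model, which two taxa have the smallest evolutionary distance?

A and B

A–B: 4/22 differ, p = 0.182, d = 0.208.
A–C: 7/22 differ, p = 0.318, d = 0.414.
B–C: 5/22 differ, p = 0.227, d = 0.271.
The smallest distance is between A and B.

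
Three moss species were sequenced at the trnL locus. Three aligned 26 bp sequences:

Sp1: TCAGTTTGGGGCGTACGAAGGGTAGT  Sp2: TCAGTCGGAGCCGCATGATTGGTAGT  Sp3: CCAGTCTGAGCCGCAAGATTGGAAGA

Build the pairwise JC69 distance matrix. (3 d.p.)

d(Sp1,Sp2) = 0.396, d(Sp1,Sp3) = 0.539, d(Sp2,Sp3) = 0.222

Sp1–Sp2: 8/26 sites differ → p ≈ 0.307692, d = −0.75 ln(1 − 0.410256) = 0.396050 ≈ 0.396.
Sp1–Sp3: 10/26 sites differ → p ≈ 0.384615, d = −0.75 ln(1 − 0.51282) = 0.539341 ≈ 0.539.
Sp2–Sp3: 5/26 sites differ → p ≈ 0.192308, d = −0.75 ln(1 − 0.256411) = 0.222200 ≈ 0.222.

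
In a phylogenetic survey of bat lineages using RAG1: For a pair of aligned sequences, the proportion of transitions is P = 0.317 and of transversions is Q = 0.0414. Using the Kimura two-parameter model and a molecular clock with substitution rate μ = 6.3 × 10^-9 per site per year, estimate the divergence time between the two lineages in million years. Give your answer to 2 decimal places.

Under the Kimura two-parameter model, d = −½ ln(1 − 2P − Q) − ¼ ln(1 − 2Q).
1 − 2P − Q = 0.3246, giving −½ ln(0.3246) = 0.562581.
1 − 2Q = 0.9172, giving −¼ ln(0.9172) = 0.021607.
d = 0.562581 + 0.021607 = 0.584188.
Under a molecular clock d = 2μt, so t = d/(2μ) = 0.584188 / (2 × 6.3 × 10^-9) = 46.36 million years.

46.36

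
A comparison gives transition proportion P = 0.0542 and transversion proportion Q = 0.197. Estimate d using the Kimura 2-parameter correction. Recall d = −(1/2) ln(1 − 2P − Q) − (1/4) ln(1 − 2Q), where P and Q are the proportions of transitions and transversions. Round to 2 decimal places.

0.31

Under the Kimura two-parameter model, d = −½ ln(1 − 2P − Q) − ¼ ln(1 − 2Q).
1 − 2P − Q = 0.6946, giving −½ ln(0.6946) = 0.182210.
1 − 2Q = 0.606, giving −¼ ln(0.606) = 0.125219.
d = 0.182210 + 0.125219 = 0.307429.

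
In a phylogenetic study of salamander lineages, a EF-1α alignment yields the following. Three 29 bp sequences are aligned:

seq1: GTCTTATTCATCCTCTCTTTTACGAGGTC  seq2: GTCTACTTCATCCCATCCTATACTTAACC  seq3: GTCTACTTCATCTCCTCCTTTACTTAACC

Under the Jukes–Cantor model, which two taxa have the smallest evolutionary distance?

seq1–seq2: 11/29 differ, p = 0.379, d = 0.529.
seq1–seq3: 10/29 differ, p = 0.345, d = 0.462.
seq2–seq3: 3/29 differ, p = 0.103, d = 0.111.
The smallest distance is between seq2 and seq3.

seq2 and seq3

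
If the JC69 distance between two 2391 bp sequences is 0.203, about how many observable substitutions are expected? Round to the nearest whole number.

425

Invert JC69: p = (3/4)(1 − e^(−4d/3)) = 0.75 × (1 − e^(-0.270667)) = 0.75 × (1 − 0.762870) = 0.177848.
Expected differing sites = pL ≈ 0.177848 × 2391 = 425.234568 ≈ 425.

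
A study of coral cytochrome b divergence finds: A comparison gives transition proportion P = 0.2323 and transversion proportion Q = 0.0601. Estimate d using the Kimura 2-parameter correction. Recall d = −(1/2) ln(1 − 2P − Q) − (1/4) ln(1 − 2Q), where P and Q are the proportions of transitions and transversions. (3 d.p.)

Under the Kimura two-parameter model, d = −½ ln(1 − 2P − Q) − ¼ ln(1 − 2Q).
1 − 2P − Q = 0.4753, giving −½ ln(0.4753) = 0.371905.
1 − 2Q = 0.8798, giving −¼ ln(0.8798) = 0.032015.
d = 0.371905 + 0.032015 = 0.403920.

0.404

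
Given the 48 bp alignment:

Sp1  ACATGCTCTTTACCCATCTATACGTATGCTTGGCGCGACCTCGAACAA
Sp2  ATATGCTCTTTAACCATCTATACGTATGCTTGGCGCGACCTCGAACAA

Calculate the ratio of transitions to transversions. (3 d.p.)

1.000

Transitions are A↔G and C↔T; transversions are all other mismatches.
Transitions: 1. Transversions: 1.
R = 1/1 = 1.000.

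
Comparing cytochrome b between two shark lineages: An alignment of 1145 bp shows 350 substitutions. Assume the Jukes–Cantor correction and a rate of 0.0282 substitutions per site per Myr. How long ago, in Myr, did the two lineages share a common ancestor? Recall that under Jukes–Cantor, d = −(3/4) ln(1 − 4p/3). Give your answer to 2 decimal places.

p = 350/1145 ≈ 0.305677.
d = −(3/4) ln(1 − 4p/3) = −0.75 ln(1 − 0.407569) = −0.75 ln(0.592431)
  = −0.75 × (-0.523521) = 0.392641 substitutions/site.
Under a molecular clock d = 2μt, so t = d/(2μ) = 0.392641 / (2 × 0.0282) = 6.96 Myr.

6.96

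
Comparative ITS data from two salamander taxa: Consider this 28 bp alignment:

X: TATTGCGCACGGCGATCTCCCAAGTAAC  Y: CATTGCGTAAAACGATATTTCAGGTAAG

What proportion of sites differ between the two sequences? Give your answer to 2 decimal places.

0.36

The sequences differ at 10 of 28 positions (sites 1, 8, 10, 11, 12, 17, 19, 20, 23, 28).
p = 10/28 = 0.357142… ≈ 0.36 (to 2 d.p.).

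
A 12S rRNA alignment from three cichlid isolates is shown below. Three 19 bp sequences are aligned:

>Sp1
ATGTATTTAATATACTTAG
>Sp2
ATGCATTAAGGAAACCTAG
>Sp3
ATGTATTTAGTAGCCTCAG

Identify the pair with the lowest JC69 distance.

Sp1–Sp2: 6/19 differ, p = 0.316, d = 0.410.
Sp1–Sp3: 4/19 differ, p = 0.211, d = 0.247.
Sp2–Sp3: 7/19 differ, p = 0.368, d = 0.507.
The smallest distance is between Sp1 and Sp3.

Sp1 and Sp3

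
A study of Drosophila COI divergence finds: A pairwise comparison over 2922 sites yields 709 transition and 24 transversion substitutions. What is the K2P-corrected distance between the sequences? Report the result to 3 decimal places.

0.344

P = 709/2922 ≈ 0.242642 and Q = 24/2922 ≈ 0.008214.
Under the Kimura two-parameter model, d = −½ ln(1 − 2P − Q) − ¼ ln(1 − 2Q).
1 − 2P − Q = 0.506502, giving −½ ln(0.506502) = 0.340114.
1 − 2Q = 0.983572, giving −¼ ln(0.983572) = 0.004141.
d = 0.340114 + 0.004141 = 0.344255.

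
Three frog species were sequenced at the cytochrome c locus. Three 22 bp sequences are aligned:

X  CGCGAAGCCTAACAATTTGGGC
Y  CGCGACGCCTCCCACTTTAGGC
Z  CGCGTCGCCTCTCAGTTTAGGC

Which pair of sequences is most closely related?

X–Y: 5/22 differ, p = 0.227, d = 0.271.
X–Z: 6/22 differ, p = 0.273, d = 0.339.
Y–Z: 3/22 differ, p = 0.136, d = 0.151.
The smallest distance is between Y and Z.

Y and Z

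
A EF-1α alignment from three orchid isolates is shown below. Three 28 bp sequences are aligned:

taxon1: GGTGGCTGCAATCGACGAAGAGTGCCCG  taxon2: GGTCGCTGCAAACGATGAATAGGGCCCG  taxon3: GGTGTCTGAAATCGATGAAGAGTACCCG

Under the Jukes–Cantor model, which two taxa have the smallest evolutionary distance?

taxon1 and taxon3

taxon1–taxon2: 5/28 differ, p = 0.179, d = 0.204.
taxon1–taxon3: 4/28 differ, p = 0.143, d = 0.158.
taxon2–taxon3: 7/28 differ, p = 0.250, d = 0.304.
The smallest distance is between taxon1 and taxon3.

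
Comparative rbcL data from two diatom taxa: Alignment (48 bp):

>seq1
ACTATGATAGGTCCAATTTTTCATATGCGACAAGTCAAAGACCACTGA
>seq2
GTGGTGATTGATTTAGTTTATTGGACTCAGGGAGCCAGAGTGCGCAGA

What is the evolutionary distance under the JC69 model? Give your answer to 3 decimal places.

The sequences differ at 25 of 48 sites, so p = 25/48 ≈ 0.520833.
d = −(3/4) ln(1 − 4p/3) = −0.75 ln(1 − 0.694444) = −0.75 ln(0.305556)
  = −0.75 × (-1.185622) = 0.889217 substitutions/site.

0.889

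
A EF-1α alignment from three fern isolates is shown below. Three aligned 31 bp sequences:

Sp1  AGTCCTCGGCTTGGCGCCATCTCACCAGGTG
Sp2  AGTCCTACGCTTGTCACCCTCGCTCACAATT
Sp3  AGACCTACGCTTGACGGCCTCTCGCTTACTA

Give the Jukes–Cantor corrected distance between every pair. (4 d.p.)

Sp1–Sp2: 12/31 sites differ → p ≈ 0.387097, d = −0.75 ln(1 − 0.516129) = 0.544453 ≈ 0.5445.
Sp1–Sp3: 12/31 sites differ → p ≈ 0.387097, d = −0.75 ln(1 − 0.516129) = 0.544453 ≈ 0.5445.
Sp2–Sp3: 10/31 sites differ → p ≈ 0.322581, d = −0.75 ln(1 − 0.430108) = 0.421731 ≈ 0.4217.

d(Sp1,Sp2) = 0.5445, d(Sp1,Sp3) = 0.5445, d(Sp2,Sp3) = 0.4217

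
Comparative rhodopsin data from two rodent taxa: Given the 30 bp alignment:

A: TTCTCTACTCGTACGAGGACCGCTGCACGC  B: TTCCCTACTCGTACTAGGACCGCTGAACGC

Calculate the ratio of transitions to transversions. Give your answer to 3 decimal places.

0.500

Transitions are A↔G and C↔T; transversions are all other mismatches.
Transitions: 1. Transversions: 2.
R = 1/2 = 0.500.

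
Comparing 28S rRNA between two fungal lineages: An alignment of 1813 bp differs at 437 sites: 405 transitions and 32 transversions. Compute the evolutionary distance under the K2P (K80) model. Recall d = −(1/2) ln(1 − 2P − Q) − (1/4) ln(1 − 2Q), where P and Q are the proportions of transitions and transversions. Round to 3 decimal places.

P = 405/1813 ≈ 0.223387 and Q = 32/1813 ≈ 0.01765.
Under the Kimura two-parameter model, d = −½ ln(1 − 2P − Q) − ¼ ln(1 − 2Q).
1 − 2P − Q = 0.535576, giving −½ ln(0.535576) = 0.312206.
1 − 2Q = 0.9647, giving −¼ ln(0.9647) = 0.008985.
d = 0.312206 + 0.008985 = 0.321191.

0.321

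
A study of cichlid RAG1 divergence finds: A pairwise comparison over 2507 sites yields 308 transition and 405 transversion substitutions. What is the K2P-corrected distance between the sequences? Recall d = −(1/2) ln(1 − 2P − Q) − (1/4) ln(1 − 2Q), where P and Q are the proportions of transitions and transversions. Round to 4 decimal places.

P = 308/2507 ≈ 0.122856 and Q = 405/2507 ≈ 0.161548.
Under the Kimura two-parameter model, d = −½ ln(1 − 2P − Q) − ¼ ln(1 − 2Q).
1 − 2P − Q = 0.59274, giving −½ ln(0.59274) = 0.261500.
1 − 2Q = 0.676904, giving −¼ ln(0.676904) = 0.097556.
d = 0.261500 + 0.097556 = 0.359056.

0.3591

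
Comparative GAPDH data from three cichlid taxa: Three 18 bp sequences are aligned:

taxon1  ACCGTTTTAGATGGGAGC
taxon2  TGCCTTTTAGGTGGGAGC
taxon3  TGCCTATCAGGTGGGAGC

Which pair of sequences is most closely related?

taxon2 and taxon3

taxon1–taxon2: 4/18 differ, p = 0.222, d = 0.264.
taxon1–taxon3: 6/18 differ, p = 0.333, d = 0.441.
taxon2–taxon3: 2/18 differ, p = 0.111, d = 0.120.
The smallest distance is between taxon2 and taxon3.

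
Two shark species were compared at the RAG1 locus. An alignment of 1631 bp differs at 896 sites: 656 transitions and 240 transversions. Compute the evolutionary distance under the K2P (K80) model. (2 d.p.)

P = 656/1631 ≈ 0.402207 and Q = 240/1631 ≈ 0.147149.
Under the Kimura two-parameter model, d = −½ ln(1 − 2P − Q) − ¼ ln(1 − 2Q).
1 − 2P − Q = 0.048437, giving −½ ln(0.048437) = 1.513746.
1 − 2Q = 0.705702, giving −¼ ln(0.705702) = 0.087141.
d = 1.513746 + 0.087141 = 1.600887.

1.60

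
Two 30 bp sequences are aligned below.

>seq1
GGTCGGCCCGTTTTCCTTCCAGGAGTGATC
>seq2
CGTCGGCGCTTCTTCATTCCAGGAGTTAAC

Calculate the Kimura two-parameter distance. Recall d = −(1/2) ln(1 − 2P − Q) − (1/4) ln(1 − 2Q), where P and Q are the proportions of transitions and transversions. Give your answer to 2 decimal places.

0.28

Of 30 sites, 1 differences are transitions and 6 are transversions, so P = 1/30 ≈ 0.033333 and Q = 6/30 = 0.2.
Under the Kimura two-parameter model, d = −½ ln(1 − 2P − Q) − ¼ ln(1 − 2Q).
1 − 2P − Q = 0.733334, giving −½ ln(0.733334) = 0.155077.
1 − 2Q = 0.6, giving −¼ ln(0.6) = 0.127706.
d = 0.155077 + 0.127706 = 0.282783.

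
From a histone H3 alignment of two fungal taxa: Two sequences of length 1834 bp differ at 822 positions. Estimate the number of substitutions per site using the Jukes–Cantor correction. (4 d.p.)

p = 822/1834 ≈ 0.448201.
d = −(3/4) ln(1 − 4p/3) = −0.75 ln(1 − 0.597601) = −0.75 ln(0.402399)
  = −0.75 × (-0.910311) = 0.682733 substitutions/site.

0.6827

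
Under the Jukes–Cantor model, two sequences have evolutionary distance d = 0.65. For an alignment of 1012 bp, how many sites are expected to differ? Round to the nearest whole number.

440

Invert JC69: p = (3/4)(1 − e^(−4d/3)) = 0.75 × (1 − e^(-0.866667)) = 0.75 × (1 − 0.420350) = 0.434738.
Expected differing sites = pL ≈ 0.434738 × 1012 = 439.954856 ≈ 440.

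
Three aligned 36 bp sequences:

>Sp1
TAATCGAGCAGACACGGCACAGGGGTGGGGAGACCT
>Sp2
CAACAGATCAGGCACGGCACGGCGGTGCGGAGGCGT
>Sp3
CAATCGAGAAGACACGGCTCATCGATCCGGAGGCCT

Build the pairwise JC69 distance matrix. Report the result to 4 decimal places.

Sp1–Sp2: 10/36 sites differ → p ≈ 0.277778, d = −0.75 ln(1 − 0.370371) = 0.346968 ≈ 0.3470.
Sp1–Sp3: 9/36 sites differ → p = 0.25, d = −0.75 ln(1 − 0.333333) = 0.304098 ≈ 0.3041.
Sp2–Sp3: 11/36 sites differ → p ≈ 0.305556, d = −0.75 ln(1 − 0.407408) = 0.392437 ≈ 0.3924.

d(Sp1,Sp2) = 0.3470, d(Sp1,Sp3) = 0.3041, d(Sp2,Sp3) = 0.3924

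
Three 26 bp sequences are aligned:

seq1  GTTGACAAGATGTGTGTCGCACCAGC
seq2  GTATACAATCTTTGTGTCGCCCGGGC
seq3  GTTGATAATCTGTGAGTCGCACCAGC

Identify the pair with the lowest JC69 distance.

seq1 and seq3

seq1–seq2: 8/26 differ, p = 0.308, d = 0.396.
seq1–seq3: 4/26 differ, p = 0.154, d = 0.172.
seq2–seq3: 8/26 differ, p = 0.308, d = 0.396.
The smallest distance is between seq1 and seq3.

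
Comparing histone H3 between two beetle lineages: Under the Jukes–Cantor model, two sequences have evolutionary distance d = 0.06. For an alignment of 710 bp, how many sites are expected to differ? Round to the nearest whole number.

41

Invert JC69: p = (3/4)(1 − e^(−4d/3)) = 0.75 × (1 − e^(-0.08)) = 0.75 × (1 − 0.923116) = 0.057663.
Expected differing sites = pL ≈ 0.057663 × 710 = 40.94073 ≈ 41.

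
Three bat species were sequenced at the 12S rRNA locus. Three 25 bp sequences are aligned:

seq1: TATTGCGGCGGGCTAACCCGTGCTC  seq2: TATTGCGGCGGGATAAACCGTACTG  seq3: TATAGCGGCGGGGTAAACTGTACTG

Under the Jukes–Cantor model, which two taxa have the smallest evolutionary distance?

seq2 and seq3

seq1–seq2: 4/25 differ, p = 0.160, d = 0.180.
seq1–seq3: 6/25 differ, p = 0.240, d = 0.289.
seq2–seq3: 3/25 differ, p = 0.120, d = 0.131.
The smallest distance is between seq2 and seq3.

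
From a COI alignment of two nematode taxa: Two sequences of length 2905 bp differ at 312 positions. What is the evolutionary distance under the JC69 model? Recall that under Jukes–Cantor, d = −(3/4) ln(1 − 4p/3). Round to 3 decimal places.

p = 312/2905 ≈ 0.107401.
d = −(3/4) ln(1 − 4p/3) = −0.75 ln(1 − 0.143201) = −0.75 ln(0.856799)
  = −0.75 × (-0.154552) = 0.115914 substitutions/site.

0.116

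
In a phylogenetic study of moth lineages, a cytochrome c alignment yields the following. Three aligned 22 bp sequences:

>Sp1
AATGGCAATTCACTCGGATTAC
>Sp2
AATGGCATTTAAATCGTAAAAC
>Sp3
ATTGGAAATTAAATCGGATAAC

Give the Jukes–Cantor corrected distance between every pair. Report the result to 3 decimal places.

Sp1–Sp2: 6/22 sites differ → p ≈ 0.272727, d = −0.75 ln(1 − 0.363636) = 0.338988 ≈ 0.339.
Sp1–Sp3: 5/22 sites differ → p ≈ 0.227273, d = −0.75 ln(1 − 0.303031) = 0.270761 ≈ 0.271.
Sp2–Sp3: 5/22 sites differ → p ≈ 0.227273, d = −0.75 ln(1 − 0.303031) = 0.270761 ≈ 0.271.

d(Sp1,Sp2) = 0.339, d(Sp1,Sp3) = 0.271, d(Sp2,Sp3) = 0.271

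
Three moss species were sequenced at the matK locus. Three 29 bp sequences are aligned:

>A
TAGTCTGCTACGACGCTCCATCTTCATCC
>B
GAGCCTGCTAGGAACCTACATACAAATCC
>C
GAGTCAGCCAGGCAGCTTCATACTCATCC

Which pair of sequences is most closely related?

B and C

A–B: 10/29 differ, p = 0.345, d = 0.462.
A–C: 9/29 differ, p = 0.310, d = 0.401.
B–C: 8/29 differ, p = 0.276, d = 0.344.
The smallest distance is between B and C.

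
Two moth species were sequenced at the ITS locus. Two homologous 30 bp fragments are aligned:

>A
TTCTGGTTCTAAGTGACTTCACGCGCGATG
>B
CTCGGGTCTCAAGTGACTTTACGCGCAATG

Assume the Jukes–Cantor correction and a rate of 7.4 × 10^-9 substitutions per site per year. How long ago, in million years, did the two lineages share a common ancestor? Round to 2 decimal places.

The sequences differ at 7 of 30 sites (1, 4, 8, 9, 10, 20, 27), so p = 7/30 ≈ 0.233333.
d = −(3/4) ln(1 − 4p/3) = −0.75 ln(1 − 0.311111) = −0.75 ln(0.688889)
  = −0.75 × (-0.372675) = 0.279506 substitutions/site.
Under a molecular clock d = 2μt, so t = d/(2μ) = 0.279506 / (2 × 7.4 × 10^-9) = 18.89 million years.

18.89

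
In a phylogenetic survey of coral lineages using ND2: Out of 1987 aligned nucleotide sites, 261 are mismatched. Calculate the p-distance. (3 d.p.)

p = 261/1987 = 0.131353… ≈ 0.131 (to 3 d.p.).

0.131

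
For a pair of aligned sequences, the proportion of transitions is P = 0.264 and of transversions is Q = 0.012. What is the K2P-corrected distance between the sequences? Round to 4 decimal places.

Under the Kimura two-parameter model, d = −½ ln(1 − 2P − Q) − ¼ ln(1 − 2Q).
1 − 2P − Q = 0.46, giving −½ ln(0.46) = 0.388264.
1 − 2Q = 0.976, giving −¼ ln(0.976) = 0.006073.
d = 0.388264 + 0.006073 = 0.394337.

0.3943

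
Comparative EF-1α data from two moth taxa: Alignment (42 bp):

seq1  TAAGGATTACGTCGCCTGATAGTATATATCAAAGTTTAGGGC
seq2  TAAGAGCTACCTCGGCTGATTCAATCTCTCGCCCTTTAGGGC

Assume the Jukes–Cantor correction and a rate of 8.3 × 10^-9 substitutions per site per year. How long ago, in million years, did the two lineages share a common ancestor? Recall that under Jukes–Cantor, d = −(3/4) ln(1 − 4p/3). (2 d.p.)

26.56

The sequences differ at 14 of 42 sites, so p = 14/42 ≈ 0.333333.
d = −(3/4) ln(1 − 4p/3) = −0.75 ln(1 − 0.444444) = −0.75 ln(0.555556)
  = −0.75 × (-0.587786) = 0.440840 substitutions/site.
Under a molecular clock d = 2μt, so t = d/(2μ) = 0.440840 / (2 × 8.3 × 10^-9) = 26.56 million years.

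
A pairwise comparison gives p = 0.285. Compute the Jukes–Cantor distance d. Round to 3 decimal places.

d = −(3/4) ln(1 − 4p/3) = −0.75 ln(1 − 0.38) = −0.75 ln(0.62)
  = −0.75 × (-0.478036) = 0.358527 substitutions/site.

0.359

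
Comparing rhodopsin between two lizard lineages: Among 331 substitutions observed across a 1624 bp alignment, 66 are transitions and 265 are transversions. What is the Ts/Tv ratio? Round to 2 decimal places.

R = 66/265 = 0.249056… ≈ 0.25 (to 2 d.p.).

0.25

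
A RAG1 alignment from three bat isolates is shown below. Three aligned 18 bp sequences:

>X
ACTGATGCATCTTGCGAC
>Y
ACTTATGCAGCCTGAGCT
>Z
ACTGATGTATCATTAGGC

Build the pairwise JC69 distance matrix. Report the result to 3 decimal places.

X–Y: 6/18 sites differ → p ≈ 0.333333, d = −0.75 ln(1 − 0.444444) = 0.440839 ≈ 0.441.
X–Z: 5/18 sites differ → p ≈ 0.277778, d = −0.75 ln(1 − 0.370371) = 0.346968 ≈ 0.347.
Y–Z: 7/18 sites differ → p ≈ 0.388889, d = −0.75 ln(1 − 0.518519) = 0.548166 ≈ 0.548.

d(X,Y) = 0.441, d(X,Z) = 0.347, d(Y,Z) = 0.548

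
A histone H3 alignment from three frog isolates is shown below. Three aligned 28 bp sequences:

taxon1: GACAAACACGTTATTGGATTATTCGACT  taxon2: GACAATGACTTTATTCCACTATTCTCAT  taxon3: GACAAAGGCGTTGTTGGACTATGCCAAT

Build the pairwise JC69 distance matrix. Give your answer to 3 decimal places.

d(taxon1,taxon2) = 0.420, d(taxon1,taxon3) = 0.304, d(taxon2,taxon3) = 0.420

taxon1–taxon2: 9/28 sites differ → p ≈ 0.321429, d = −0.75 ln(1 − 0.428572) = 0.419713 ≈ 0.420.
taxon1–taxon3: 7/28 sites differ → p = 0.25, d = −0.75 ln(1 − 0.333333) = 0.304098 ≈ 0.304.
taxon2–taxon3: 9/28 sites differ → p ≈ 0.321429, d = −0.75 ln(1 − 0.428572) = 0.419713 ≈ 0.420.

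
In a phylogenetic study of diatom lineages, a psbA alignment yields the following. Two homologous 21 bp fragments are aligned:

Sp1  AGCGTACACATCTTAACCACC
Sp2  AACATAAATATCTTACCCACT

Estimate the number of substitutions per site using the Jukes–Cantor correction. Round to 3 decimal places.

The sequences differ at 6 of 21 sites (2, 4, 7, 9, 16, 21), so p = 6/21 ≈ 0.285714.
d = −(3/4) ln(1 − 4p/3) = −0.75 ln(1 − 0.380952) = −0.75 ln(0.619048)
  = −0.75 × (-0.479572) = 0.359679 substitutions/site.

0.360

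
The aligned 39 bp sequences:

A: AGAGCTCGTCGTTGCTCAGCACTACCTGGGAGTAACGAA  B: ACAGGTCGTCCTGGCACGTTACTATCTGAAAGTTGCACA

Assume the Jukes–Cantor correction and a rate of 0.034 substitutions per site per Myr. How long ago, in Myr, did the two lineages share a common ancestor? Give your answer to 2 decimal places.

The sequences differ at 15 of 39 sites, so p = 15/39 ≈ 0.384615.
d = −(3/4) ln(1 − 4p/3) = −0.75 ln(1 − 0.51282) = −0.75 ln(0.48718)
  = −0.75 × (-0.719122) = 0.539342 substitutions/site.
Under a molecular clock d = 2μt, so t = d/(2μ) = 0.539342 / (2 × 0.034) = 7.93 Myr.

7.93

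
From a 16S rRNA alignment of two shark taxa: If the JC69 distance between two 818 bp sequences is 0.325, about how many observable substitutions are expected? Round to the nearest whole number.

Invert JC69: p = (3/4)(1 − e^(−4d/3)) = 0.75 × (1 − e^(-0.433333)) = 0.75 × (1 − 0.648345) = 0.263741.
Expected differing sites = pL ≈ 0.263741 × 818 = 215.740138 ≈ 216.

216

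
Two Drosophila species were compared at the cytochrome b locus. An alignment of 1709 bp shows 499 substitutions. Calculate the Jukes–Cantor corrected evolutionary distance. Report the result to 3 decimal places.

p = 499/1709 ≈ 0.291984.
d = −(3/4) ln(1 − 4p/3) = −0.75 ln(1 − 0.389312) = −0.75 ln(0.610688)
  = −0.75 × (-0.493169) = 0.369877 substitutions/site.

0.370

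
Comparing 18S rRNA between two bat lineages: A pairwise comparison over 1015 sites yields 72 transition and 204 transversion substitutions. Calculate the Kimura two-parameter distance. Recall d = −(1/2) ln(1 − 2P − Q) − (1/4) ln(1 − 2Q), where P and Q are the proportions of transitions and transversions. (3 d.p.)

0.338

P = 72/1015 ≈ 0.070936 and Q = 204/1015 ≈ 0.200985.
Under the Kimura two-parameter model, d = −½ ln(1 − 2P − Q) − ¼ ln(1 − 2Q).
1 − 2P − Q = 0.657143, giving −½ ln(0.657143) = 0.209927.
1 − 2Q = 0.59803, giving −¼ ln(0.59803) = 0.128529.
d = 0.209927 + 0.128529 = 0.338456.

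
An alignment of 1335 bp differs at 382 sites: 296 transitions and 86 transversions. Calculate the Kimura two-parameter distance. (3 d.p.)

0.389

P = 296/1335 ≈ 0.221723 and Q = 86/1335 ≈ 0.064419.
Under the Kimura two-parameter model, d = −½ ln(1 − 2P − Q) − ¼ ln(1 − 2Q).
1 − 2P − Q = 0.492135, giving −½ ln(0.492135) = 0.354501.
1 − 2Q = 0.871162, giving −¼ ln(0.871162) = 0.034482.
d = 0.354501 + 0.034482 = 0.388983.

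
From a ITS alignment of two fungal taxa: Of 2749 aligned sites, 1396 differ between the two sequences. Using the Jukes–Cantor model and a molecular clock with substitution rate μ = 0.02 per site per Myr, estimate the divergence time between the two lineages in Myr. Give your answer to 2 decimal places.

21.19

p = 1396/2749 ≈ 0.507821.
d = −(3/4) ln(1 − 4p/3) = −0.75 ln(1 − 0.677095) = −0.75 ln(0.322905)
  = −0.75 × (-1.130397) = 0.847798 substitutions/site.
Under a molecular clock d = 2μt, so t = d/(2μ) = 0.847798 / (2 × 0.02) = 21.19 Myr.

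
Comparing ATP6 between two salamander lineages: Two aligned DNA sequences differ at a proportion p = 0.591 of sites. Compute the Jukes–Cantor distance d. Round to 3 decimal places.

1.163

d = −(3/4) ln(1 − 4p/3) = −0.75 ln(1 − 0.788) = −0.75 ln(0.212)
  = −0.75 × (-1.551169) = 1.163377 substitutions/site.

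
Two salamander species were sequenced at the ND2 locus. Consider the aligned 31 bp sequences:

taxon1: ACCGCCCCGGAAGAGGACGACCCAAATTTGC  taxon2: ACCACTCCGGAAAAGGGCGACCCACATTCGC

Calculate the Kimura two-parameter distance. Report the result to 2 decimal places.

0.24

Of 31 sites, 5 differences are transitions and 1 are transversions, so P = 5/31 ≈ 0.16129 and Q = 1/31 ≈ 0.032258.
Under the Kimura two-parameter model, d = −½ ln(1 − 2P − Q) − ¼ ln(1 − 2Q).
1 − 2P − Q = 0.645162, giving −½ ln(0.645162) = 0.219127.
1 − 2Q = 0.935484, giving −¼ ln(0.935484) = 0.016673.
d = 0.219127 + 0.016673 = 0.235800.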